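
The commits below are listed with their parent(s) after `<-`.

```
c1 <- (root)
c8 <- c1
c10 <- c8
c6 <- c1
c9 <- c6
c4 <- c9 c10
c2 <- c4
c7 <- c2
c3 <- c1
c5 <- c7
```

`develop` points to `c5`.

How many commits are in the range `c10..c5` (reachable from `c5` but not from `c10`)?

6

Reachable from c5: {c1, c10, c2, c4, c5, c6, c7, c8, c9}.
Reachable from c10: {c1, c10, c8}.
In c5's history but not c10's: {c2, c4, c5, c6, c7, c9} — 6 commits.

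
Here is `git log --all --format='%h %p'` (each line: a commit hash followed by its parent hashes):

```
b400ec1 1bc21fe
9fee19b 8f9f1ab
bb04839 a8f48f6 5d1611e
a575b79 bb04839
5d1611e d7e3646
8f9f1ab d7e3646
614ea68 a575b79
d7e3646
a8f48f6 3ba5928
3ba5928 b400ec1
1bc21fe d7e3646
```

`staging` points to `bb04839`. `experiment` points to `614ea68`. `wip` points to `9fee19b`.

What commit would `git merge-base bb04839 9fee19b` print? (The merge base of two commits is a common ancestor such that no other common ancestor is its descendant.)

Ancestors of bb04839: {1bc21fe, 3ba5928, 5d1611e, a8f48f6, b400ec1, bb04839, d7e3646}.
Ancestors of 9fee19b: {8f9f1ab, 9fee19b, d7e3646}.
Common ancestors: {d7e3646}.
The only common ancestor is d7e3646, so it is the merge base.

d7e3646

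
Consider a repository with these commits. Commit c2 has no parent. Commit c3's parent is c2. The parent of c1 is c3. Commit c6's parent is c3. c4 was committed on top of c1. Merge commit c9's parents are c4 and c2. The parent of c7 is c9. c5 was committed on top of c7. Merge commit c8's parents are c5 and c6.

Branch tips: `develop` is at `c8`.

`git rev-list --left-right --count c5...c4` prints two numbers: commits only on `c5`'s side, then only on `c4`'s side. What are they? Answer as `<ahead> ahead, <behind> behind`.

3 ahead, 0 behind

Reachable from c5: {c1, c2, c3, c4, c5, c7, c9}.
Reachable from c4: {c1, c2, c3, c4}.
Only in c5's history (ahead): {c5, c7, c9} — 3.
Only in c4's history (behind): {} — 0.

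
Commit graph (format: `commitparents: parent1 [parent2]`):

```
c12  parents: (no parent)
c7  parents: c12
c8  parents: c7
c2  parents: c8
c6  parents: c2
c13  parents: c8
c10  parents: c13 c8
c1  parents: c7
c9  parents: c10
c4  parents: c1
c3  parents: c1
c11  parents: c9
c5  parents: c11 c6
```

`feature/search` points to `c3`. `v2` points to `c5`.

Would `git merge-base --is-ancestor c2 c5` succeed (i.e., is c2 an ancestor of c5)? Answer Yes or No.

Yes

Ancestors of c5 (commits reachable by following parents): {c10, c11, c12, c13, c2, c5, c6, c7, c8, c9}.
c2 is in that set, so it is an ancestor of c5.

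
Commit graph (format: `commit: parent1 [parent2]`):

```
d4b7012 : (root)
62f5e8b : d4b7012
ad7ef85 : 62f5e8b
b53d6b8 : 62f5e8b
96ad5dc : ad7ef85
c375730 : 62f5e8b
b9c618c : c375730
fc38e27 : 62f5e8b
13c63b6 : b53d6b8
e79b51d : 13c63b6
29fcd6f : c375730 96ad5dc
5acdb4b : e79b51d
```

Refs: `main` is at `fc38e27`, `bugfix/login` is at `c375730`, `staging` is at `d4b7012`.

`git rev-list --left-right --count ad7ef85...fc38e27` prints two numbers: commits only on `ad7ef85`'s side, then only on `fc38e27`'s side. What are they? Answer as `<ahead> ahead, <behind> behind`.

1 ahead, 1 behind

Reachable from ad7ef85: {62f5e8b, ad7ef85, d4b7012}.
Reachable from fc38e27: {62f5e8b, d4b7012, fc38e27}.
Only in ad7ef85's history (ahead): {ad7ef85} — 1.
Only in fc38e27's history (behind): {fc38e27} — 1.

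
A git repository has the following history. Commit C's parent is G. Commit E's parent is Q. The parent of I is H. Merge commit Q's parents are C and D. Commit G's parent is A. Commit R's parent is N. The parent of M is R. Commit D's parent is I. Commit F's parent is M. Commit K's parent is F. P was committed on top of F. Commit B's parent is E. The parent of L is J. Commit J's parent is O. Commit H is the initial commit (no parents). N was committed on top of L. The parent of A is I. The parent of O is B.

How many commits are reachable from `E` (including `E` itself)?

8

Walking parent pointers from E: reachable set = {A, C, D, E, G, H, I, Q}.
That is 8 commits.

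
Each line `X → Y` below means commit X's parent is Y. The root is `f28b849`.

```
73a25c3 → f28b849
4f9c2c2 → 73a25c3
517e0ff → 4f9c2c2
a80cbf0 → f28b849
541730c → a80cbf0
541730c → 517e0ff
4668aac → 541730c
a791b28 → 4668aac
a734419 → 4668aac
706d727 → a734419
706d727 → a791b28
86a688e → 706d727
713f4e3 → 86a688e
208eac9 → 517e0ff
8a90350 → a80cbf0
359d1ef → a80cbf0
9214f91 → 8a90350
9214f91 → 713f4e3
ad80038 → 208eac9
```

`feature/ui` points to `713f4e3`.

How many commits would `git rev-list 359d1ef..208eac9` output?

Reachable from 208eac9: {208eac9, 4f9c2c2, 517e0ff, 73a25c3, f28b849}.
Reachable from 359d1ef: {359d1ef, a80cbf0, f28b849}.
In 208eac9's history but not 359d1ef's: {208eac9, 4f9c2c2, 517e0ff, 73a25c3} — 4 commits.

4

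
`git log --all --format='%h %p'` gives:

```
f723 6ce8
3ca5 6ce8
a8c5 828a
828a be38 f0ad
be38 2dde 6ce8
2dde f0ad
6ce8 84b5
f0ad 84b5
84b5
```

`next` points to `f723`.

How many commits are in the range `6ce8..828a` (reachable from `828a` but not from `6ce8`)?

Reachable from 828a: {2dde, 6ce8, 828a, 84b5, be38, f0ad}.
Reachable from 6ce8: {6ce8, 84b5}.
In 828a's history but not 6ce8's: {2dde, 828a, be38, f0ad} — 4 commits.

4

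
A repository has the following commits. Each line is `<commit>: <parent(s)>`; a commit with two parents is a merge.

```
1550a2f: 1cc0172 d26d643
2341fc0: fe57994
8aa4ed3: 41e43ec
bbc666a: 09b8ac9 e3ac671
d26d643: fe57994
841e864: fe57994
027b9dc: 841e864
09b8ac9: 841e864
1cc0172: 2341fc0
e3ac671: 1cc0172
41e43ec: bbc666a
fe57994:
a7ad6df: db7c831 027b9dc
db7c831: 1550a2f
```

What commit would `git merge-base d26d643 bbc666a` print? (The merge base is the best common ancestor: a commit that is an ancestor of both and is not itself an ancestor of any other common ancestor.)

Ancestors of d26d643: {d26d643, fe57994}.
Ancestors of bbc666a: {09b8ac9, 1cc0172, 2341fc0, 841e864, bbc666a, e3ac671, fe57994}.
Common ancestors: {fe57994}.
The only common ancestor is fe57994, so it is the merge base.

fe57994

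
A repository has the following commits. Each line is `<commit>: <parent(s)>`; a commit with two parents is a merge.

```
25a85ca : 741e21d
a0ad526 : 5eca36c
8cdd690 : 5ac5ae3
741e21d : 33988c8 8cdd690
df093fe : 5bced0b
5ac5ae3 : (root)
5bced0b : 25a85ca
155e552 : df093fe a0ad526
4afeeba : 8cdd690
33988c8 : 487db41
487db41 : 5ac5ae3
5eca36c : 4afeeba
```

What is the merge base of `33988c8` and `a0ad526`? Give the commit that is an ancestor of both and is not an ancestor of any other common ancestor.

Ancestors of 33988c8: {33988c8, 487db41, 5ac5ae3}.
Ancestors of a0ad526: {4afeeba, 5ac5ae3, 5eca36c, 8cdd690, a0ad526}.
Common ancestors: {5ac5ae3}.
The only common ancestor is 5ac5ae3, so it is the merge base.

5ac5ae3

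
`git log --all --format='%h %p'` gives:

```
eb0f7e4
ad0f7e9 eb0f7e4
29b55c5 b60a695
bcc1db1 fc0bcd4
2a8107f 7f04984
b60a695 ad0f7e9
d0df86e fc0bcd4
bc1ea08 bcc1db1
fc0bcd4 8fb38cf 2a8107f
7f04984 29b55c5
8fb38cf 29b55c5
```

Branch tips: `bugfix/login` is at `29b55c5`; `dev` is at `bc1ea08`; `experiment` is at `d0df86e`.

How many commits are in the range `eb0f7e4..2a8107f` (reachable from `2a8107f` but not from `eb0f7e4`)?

5

Reachable from 2a8107f: {29b55c5, 2a8107f, 7f04984, ad0f7e9, b60a695, eb0f7e4}.
Reachable from eb0f7e4: {eb0f7e4}.
In 2a8107f's history but not eb0f7e4's: {29b55c5, 2a8107f, 7f04984, ad0f7e9, b60a695} — 5 commits.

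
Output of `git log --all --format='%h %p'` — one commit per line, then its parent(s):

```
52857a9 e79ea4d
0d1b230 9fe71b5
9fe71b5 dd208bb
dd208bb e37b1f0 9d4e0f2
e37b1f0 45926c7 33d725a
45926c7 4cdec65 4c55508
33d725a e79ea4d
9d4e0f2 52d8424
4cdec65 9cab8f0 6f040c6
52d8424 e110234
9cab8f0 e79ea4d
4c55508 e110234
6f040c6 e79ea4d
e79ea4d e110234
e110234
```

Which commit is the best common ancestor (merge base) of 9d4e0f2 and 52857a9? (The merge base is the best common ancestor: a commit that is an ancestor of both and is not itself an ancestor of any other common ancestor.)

e110234

Ancestors of 9d4e0f2: {52d8424, 9d4e0f2, e110234}.
Ancestors of 52857a9: {52857a9, e110234, e79ea4d}.
Common ancestors: {e110234}.
The only common ancestor is e110234, so it is the merge base.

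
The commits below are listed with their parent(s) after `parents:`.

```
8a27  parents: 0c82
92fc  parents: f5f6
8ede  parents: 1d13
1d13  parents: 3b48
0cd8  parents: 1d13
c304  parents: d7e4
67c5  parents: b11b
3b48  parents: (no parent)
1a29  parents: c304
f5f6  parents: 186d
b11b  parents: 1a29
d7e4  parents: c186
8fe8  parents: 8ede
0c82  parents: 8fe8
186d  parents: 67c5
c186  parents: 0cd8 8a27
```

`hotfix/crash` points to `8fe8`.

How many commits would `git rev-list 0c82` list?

5

Walking parent pointers from 0c82: reachable set = {0c82, 1d13, 3b48, 8ede, 8fe8}.
That is 5 commits.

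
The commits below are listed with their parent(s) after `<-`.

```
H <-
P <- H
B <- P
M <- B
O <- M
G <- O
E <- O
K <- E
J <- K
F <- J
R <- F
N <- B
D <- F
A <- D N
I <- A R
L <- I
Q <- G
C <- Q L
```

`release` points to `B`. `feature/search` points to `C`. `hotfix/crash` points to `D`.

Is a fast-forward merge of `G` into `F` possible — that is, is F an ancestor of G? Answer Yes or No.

No

A fast-forward from F to G is possible iff F is an ancestor of G.
Ancestors of G: {B, G, H, M, O, P}.
F is not among them, so fast-forward is not possible.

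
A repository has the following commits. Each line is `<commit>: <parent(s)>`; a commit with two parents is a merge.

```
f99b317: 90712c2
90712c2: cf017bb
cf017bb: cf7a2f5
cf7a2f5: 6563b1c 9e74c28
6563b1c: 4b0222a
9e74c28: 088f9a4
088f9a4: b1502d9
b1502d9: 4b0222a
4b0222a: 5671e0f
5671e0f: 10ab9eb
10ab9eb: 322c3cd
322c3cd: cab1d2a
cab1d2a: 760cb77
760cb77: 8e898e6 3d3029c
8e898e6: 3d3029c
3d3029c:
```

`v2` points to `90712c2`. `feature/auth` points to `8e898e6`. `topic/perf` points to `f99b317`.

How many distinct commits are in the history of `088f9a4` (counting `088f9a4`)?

Walking parent pointers from 088f9a4: reachable set = {088f9a4, 10ab9eb, 322c3cd, 3d3029c, 4b0222a, 5671e0f, 760cb77, 8e898e6, b1502d9, cab1d2a}.
That is 10 commits.

10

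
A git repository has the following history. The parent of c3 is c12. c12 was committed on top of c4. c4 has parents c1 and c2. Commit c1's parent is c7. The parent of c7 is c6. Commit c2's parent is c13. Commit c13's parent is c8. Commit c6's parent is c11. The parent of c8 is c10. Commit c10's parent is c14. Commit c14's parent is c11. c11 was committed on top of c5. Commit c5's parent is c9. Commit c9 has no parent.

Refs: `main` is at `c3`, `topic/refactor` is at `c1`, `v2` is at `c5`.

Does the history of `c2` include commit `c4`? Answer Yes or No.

Ancestors of c2: {c10, c11, c13, c14, c2, c5, c8, c9}.
c4 is not in that set, so it is not an ancestor of c2.

No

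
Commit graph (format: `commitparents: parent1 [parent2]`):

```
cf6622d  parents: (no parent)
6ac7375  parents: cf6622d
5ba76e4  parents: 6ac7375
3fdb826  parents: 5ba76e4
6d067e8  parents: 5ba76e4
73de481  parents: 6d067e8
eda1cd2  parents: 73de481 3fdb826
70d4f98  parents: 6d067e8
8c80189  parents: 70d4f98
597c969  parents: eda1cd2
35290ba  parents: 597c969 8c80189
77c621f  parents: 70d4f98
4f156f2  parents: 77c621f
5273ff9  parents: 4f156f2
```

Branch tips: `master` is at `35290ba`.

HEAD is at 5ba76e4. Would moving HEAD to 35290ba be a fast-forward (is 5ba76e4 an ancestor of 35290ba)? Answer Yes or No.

A fast-forward from 5ba76e4 to 35290ba is possible iff 5ba76e4 is an ancestor of 35290ba.
Ancestors of 35290ba: {35290ba, 3fdb826, 597c969, 5ba76e4, 6ac7375, 6d067e8, 70d4f98, 73de481, 8c80189, cf6622d, eda1cd2}.
5ba76e4 is among them, so fast-forward is possible.

Yes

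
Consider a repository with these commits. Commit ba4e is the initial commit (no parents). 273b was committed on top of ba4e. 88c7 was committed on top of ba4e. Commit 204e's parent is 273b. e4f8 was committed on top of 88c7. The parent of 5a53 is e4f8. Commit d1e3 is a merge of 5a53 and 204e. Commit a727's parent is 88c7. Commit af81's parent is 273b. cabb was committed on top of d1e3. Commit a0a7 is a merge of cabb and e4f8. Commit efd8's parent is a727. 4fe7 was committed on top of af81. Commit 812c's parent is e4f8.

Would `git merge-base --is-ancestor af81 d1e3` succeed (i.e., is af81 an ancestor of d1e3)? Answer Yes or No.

Ancestors of d1e3: {204e, 273b, 5a53, 88c7, ba4e, d1e3, e4f8}.
af81 is not in that set, so it is not an ancestor of d1e3.

No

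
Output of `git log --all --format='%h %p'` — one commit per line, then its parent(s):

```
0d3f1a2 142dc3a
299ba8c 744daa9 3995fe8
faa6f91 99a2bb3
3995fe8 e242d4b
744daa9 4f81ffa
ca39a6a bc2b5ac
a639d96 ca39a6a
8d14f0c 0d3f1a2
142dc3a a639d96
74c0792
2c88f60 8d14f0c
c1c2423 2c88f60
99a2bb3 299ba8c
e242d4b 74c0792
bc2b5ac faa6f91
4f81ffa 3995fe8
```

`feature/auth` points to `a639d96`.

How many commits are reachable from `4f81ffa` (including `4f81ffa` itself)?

Walking parent pointers from 4f81ffa: reachable set = {3995fe8, 4f81ffa, 74c0792, e242d4b}.
That is 4 commits.

4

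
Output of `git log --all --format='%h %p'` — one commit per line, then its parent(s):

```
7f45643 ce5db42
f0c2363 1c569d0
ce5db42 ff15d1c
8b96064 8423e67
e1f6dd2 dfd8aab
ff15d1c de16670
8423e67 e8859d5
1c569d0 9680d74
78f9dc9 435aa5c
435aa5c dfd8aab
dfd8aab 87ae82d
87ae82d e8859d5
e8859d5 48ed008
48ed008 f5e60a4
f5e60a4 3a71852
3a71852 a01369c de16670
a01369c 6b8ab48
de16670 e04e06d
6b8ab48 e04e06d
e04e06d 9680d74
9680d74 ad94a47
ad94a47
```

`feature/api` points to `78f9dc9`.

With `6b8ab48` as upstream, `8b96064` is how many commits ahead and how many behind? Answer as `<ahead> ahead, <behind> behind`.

8 ahead, 0 behind

Reachable from 8b96064: {3a71852, 48ed008, 6b8ab48, 8423e67, 8b96064, 9680d74, a01369c, ad94a47, de16670, e04e06d, e8859d5, f5e60a4}.
Reachable from 6b8ab48: {6b8ab48, 9680d74, ad94a47, e04e06d}.
Only in 8b96064's history (ahead): {3a71852, 48ed008, 8423e67, 8b96064, a01369c, de16670, e8859d5, f5e60a4} — 8.
Only in 6b8ab48's history (behind): {} — 0.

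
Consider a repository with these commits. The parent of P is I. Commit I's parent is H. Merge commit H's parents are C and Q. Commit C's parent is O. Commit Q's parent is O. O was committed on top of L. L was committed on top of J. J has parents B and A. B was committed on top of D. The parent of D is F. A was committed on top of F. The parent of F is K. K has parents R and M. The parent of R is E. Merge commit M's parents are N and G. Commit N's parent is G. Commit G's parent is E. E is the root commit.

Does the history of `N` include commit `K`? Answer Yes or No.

No

Ancestors of N: {E, G, N}.
K is not in that set, so it is not an ancestor of N.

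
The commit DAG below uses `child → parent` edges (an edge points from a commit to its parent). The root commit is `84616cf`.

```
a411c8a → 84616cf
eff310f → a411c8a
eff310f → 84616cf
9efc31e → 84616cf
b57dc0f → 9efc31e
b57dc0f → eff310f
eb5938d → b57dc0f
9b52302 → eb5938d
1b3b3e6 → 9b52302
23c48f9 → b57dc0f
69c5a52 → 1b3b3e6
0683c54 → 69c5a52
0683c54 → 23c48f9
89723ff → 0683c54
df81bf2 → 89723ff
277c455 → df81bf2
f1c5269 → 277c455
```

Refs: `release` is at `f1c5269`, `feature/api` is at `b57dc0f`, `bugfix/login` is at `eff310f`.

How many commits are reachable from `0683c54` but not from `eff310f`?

8

Reachable from 0683c54: {0683c54, 1b3b3e6, 23c48f9, 69c5a52, 84616cf, 9b52302, 9efc31e, a411c8a, b57dc0f, eb5938d, eff310f}.
Reachable from eff310f: {84616cf, a411c8a, eff310f}.
In 0683c54's history but not eff310f's: {0683c54, 1b3b3e6, 23c48f9, 69c5a52, 9b52302, 9efc31e, b57dc0f, eb5938d} — 8 commits.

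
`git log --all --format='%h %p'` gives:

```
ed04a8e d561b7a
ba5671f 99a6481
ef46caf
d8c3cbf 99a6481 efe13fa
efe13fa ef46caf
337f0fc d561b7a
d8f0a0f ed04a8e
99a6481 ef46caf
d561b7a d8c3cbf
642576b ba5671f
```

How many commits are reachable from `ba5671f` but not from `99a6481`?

Reachable from ba5671f: {99a6481, ba5671f, ef46caf}.
Reachable from 99a6481: {99a6481, ef46caf}.
In ba5671f's history but not 99a6481's: {ba5671f} — 1 commit.

1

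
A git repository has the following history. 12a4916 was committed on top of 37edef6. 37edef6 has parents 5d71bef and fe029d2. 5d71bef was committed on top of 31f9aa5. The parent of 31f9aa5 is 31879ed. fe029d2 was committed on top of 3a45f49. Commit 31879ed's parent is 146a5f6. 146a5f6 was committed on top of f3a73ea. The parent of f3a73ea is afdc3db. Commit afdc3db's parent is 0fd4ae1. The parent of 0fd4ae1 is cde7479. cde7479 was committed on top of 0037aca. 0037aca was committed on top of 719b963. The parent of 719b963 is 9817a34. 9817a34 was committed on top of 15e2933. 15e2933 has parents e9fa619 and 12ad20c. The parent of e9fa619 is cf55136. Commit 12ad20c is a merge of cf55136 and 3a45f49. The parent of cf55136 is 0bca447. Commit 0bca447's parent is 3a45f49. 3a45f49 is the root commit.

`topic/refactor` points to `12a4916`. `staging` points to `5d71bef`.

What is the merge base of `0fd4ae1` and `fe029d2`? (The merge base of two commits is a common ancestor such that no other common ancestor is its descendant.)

3a45f49

Ancestors of 0fd4ae1: {0037aca, 0bca447, 0fd4ae1, 12ad20c, 15e2933, 3a45f49, 719b963, 9817a34, cde7479, cf55136, e9fa619}.
Ancestors of fe029d2: {3a45f49, fe029d2}.
Common ancestors: {3a45f49}.
The only common ancestor is 3a45f49, so it is the merge base.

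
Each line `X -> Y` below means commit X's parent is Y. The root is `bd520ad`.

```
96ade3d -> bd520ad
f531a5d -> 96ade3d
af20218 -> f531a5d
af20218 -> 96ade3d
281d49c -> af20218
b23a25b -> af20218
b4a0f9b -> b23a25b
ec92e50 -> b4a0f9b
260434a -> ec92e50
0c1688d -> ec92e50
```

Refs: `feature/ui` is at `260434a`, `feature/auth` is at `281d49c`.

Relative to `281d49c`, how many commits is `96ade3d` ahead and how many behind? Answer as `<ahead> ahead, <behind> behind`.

0 ahead, 3 behind

Reachable from 96ade3d: {96ade3d, bd520ad}.
Reachable from 281d49c: {281d49c, 96ade3d, af20218, bd520ad, f531a5d}.
Only in 96ade3d's history (ahead): {} — 0.
Only in 281d49c's history (behind): {281d49c, af20218, f531a5d} — 3.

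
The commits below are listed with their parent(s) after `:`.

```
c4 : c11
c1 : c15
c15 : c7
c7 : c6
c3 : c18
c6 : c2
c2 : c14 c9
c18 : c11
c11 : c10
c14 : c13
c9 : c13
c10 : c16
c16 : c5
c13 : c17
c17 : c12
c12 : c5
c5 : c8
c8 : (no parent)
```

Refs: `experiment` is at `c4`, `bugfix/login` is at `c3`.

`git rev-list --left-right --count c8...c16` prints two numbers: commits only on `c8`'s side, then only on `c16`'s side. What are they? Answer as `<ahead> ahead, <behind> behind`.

Reachable from c8: {c8}.
Reachable from c16: {c16, c5, c8}.
Only in c8's history (ahead): {} — 0.
Only in c16's history (behind): {c16, c5} — 2.

0 ahead, 2 behind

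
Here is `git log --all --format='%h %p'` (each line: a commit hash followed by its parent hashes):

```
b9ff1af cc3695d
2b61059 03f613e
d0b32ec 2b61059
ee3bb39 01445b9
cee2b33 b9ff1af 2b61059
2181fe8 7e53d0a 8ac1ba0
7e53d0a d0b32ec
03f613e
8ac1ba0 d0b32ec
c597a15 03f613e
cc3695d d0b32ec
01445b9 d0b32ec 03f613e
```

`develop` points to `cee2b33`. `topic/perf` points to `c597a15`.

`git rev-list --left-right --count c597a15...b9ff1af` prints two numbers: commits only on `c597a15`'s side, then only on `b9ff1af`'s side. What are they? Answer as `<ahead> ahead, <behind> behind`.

Reachable from c597a15: {03f613e, c597a15}.
Reachable from b9ff1af: {03f613e, 2b61059, b9ff1af, cc3695d, d0b32ec}.
Only in c597a15's history (ahead): {c597a15} — 1.
Only in b9ff1af's history (behind): {2b61059, b9ff1af, cc3695d, d0b32ec} — 4.

1 ahead, 4 behind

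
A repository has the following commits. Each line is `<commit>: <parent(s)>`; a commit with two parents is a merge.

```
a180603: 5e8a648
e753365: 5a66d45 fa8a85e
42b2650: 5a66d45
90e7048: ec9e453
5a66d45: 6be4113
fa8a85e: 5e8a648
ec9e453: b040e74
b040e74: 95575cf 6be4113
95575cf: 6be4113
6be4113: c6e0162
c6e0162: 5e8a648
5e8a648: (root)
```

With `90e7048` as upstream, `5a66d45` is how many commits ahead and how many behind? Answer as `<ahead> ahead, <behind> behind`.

1 ahead, 4 behind

Reachable from 5a66d45: {5a66d45, 5e8a648, 6be4113, c6e0162}.
Reachable from 90e7048: {5e8a648, 6be4113, 90e7048, 95575cf, b040e74, c6e0162, ec9e453}.
Only in 5a66d45's history (ahead): {5a66d45} — 1.
Only in 90e7048's history (behind): {90e7048, 95575cf, b040e74, ec9e453} — 4.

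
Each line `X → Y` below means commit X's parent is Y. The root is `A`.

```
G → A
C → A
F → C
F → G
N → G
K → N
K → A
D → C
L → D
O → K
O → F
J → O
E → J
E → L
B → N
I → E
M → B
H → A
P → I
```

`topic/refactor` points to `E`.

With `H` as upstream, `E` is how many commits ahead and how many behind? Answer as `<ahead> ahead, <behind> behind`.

10 ahead, 1 behind

Reachable from E: {A, C, D, E, F, G, J, K, L, N, O}.
Reachable from H: {A, H}.
Only in E's history (ahead): {C, D, E, F, G, J, K, L, N, O} — 10.
Only in H's history (behind): {H} — 1.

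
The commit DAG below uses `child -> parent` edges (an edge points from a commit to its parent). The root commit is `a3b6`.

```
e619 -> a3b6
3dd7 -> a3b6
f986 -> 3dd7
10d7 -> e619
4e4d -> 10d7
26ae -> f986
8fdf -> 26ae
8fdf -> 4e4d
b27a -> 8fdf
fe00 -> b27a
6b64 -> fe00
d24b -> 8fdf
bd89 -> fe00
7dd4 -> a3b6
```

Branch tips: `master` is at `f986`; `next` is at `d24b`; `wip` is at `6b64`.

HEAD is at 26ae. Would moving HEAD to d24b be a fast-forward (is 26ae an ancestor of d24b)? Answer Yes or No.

Yes

A fast-forward from 26ae to d24b is possible iff 26ae is an ancestor of d24b.
Ancestors of d24b: {10d7, 26ae, 3dd7, 4e4d, 8fdf, a3b6, d24b, e619, f986}.
26ae is among them, so fast-forward is possible.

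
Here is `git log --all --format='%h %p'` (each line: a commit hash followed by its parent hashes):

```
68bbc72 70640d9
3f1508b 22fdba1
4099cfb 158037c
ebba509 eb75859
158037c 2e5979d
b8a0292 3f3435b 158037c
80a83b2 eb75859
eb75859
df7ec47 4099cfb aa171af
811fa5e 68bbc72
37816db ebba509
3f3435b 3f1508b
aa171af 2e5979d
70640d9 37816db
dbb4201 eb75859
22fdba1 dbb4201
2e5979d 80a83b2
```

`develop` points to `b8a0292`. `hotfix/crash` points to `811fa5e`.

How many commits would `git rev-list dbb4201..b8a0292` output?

7

Reachable from b8a0292: {158037c, 22fdba1, 2e5979d, 3f1508b, 3f3435b, 80a83b2, b8a0292, dbb4201, eb75859}.
Reachable from dbb4201: {dbb4201, eb75859}.
In b8a0292's history but not dbb4201's: {158037c, 22fdba1, 2e5979d, 3f1508b, 3f3435b, 80a83b2, b8a0292} — 7 commits.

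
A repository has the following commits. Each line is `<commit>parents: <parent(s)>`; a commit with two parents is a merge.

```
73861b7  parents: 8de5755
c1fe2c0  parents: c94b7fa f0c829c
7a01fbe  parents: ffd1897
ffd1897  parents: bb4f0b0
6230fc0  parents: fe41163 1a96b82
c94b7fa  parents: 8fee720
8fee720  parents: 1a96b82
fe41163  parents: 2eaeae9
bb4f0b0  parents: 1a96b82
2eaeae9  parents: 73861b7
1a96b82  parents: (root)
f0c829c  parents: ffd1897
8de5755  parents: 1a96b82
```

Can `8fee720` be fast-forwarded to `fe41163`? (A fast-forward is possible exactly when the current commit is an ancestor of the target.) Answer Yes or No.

A fast-forward from 8fee720 to fe41163 is possible iff 8fee720 is an ancestor of fe41163.
Ancestors of fe41163: {1a96b82, 2eaeae9, 73861b7, 8de5755, fe41163}.
8fee720 is not among them, so fast-forward is not possible.

No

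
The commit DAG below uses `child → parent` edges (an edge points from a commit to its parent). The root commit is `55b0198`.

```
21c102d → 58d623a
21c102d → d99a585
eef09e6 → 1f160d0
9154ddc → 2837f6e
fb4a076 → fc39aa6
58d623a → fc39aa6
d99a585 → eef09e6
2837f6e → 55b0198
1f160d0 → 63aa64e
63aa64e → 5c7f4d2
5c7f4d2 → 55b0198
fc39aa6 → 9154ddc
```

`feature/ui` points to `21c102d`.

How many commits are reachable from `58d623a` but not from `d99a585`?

Reachable from 58d623a: {2837f6e, 55b0198, 58d623a, 9154ddc, fc39aa6}.
Reachable from d99a585: {1f160d0, 55b0198, 5c7f4d2, 63aa64e, d99a585, eef09e6}.
In 58d623a's history but not d99a585's: {2837f6e, 58d623a, 9154ddc, fc39aa6} — 4 commits.

4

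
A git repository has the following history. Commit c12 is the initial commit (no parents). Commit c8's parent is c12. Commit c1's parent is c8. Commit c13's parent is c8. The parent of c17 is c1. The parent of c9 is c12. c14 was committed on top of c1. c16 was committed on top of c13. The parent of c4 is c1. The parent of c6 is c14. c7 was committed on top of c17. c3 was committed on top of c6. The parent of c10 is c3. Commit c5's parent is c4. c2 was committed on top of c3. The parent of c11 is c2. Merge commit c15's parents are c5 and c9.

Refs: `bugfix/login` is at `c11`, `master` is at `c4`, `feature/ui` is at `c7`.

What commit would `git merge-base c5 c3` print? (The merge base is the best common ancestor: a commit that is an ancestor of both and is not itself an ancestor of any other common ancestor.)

Ancestors of c5: {c1, c12, c4, c5, c8}.
Ancestors of c3: {c1, c12, c14, c3, c6, c8}.
Common ancestors: {c1, c12, c8}.
Among these, c1 is not an ancestor of any other common ancestor — it is the merge base.

c1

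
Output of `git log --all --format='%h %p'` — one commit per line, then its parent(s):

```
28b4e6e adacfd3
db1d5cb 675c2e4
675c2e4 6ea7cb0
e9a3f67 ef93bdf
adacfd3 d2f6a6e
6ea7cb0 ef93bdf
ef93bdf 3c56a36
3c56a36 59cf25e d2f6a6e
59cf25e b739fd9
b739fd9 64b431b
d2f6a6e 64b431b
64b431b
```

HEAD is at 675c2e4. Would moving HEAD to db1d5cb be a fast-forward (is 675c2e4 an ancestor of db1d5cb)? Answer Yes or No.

A fast-forward from 675c2e4 to db1d5cb is possible iff 675c2e4 is an ancestor of db1d5cb.
Ancestors of db1d5cb: {3c56a36, 59cf25e, 64b431b, 675c2e4, 6ea7cb0, b739fd9, d2f6a6e, db1d5cb, ef93bdf}.
675c2e4 is among them, so fast-forward is possible.

Yes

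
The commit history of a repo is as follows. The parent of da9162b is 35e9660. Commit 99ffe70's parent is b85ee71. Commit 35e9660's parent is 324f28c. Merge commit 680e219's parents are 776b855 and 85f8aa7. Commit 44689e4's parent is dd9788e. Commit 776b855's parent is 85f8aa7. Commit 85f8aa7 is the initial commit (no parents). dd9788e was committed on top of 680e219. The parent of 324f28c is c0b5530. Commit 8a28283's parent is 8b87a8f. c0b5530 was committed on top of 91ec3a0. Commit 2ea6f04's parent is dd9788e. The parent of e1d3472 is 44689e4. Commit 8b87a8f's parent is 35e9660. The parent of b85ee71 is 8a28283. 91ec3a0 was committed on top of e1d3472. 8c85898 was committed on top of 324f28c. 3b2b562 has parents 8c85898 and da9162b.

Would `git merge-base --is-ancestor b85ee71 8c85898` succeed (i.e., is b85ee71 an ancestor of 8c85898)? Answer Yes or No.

Ancestors of 8c85898: {324f28c, 44689e4, 680e219, 776b855, 85f8aa7, 8c85898, 91ec3a0, c0b5530, dd9788e, e1d3472}.
b85ee71 is not in that set, so it is not an ancestor of 8c85898.

No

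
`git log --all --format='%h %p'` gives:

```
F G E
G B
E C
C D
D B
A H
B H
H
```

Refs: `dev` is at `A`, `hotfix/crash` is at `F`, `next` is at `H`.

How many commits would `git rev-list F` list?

Walking parent pointers from F: reachable set = {B, C, D, E, F, G, H}.
That is 7 commits.

7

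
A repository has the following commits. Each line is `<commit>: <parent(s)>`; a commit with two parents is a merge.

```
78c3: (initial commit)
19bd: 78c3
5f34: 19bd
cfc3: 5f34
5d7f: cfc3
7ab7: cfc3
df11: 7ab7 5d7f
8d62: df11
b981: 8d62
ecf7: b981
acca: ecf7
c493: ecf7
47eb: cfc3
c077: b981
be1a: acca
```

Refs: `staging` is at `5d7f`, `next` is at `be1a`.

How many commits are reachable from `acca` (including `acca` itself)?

Walking parent pointers from acca: reachable set = {19bd, 5d7f, 5f34, 78c3, 7ab7, 8d62, acca, b981, cfc3, df11, ecf7}.
That is 11 commits.

11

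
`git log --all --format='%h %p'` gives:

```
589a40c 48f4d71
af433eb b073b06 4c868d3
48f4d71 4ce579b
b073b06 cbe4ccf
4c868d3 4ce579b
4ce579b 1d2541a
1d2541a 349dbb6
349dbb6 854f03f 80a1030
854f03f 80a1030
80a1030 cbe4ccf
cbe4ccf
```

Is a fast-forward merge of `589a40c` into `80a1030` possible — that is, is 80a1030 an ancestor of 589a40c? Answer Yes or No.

A fast-forward from 80a1030 to 589a40c is possible iff 80a1030 is an ancestor of 589a40c.
Ancestors of 589a40c: {1d2541a, 349dbb6, 48f4d71, 4ce579b, 589a40c, 80a1030, 854f03f, cbe4ccf}.
80a1030 is among them, so fast-forward is possible.

Yes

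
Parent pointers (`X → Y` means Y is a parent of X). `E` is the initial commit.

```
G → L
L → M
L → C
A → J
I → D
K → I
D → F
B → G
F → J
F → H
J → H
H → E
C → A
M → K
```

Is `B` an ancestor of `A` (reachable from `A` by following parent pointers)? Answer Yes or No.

Ancestors of A: {A, E, H, J}.
B is not in that set, so it is not an ancestor of A.

No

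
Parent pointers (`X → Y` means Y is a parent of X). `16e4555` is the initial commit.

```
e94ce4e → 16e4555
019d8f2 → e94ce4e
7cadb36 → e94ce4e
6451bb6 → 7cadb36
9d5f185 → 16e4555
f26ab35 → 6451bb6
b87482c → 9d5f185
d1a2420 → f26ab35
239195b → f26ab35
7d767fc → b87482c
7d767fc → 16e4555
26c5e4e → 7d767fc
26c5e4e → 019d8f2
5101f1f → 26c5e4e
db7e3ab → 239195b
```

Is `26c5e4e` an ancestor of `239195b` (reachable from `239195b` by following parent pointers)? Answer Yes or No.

No

Ancestors of 239195b: {16e4555, 239195b, 6451bb6, 7cadb36, e94ce4e, f26ab35}.
26c5e4e is not in that set, so it is not an ancestor of 239195b.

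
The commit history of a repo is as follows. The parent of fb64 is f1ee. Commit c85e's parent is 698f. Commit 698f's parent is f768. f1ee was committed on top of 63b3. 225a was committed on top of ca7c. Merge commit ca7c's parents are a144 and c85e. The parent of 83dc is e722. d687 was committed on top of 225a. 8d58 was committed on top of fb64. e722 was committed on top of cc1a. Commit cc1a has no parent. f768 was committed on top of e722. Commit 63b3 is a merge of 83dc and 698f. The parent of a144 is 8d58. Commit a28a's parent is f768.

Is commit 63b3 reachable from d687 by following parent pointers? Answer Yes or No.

Ancestors of d687 (commits reachable by following parents): {225a, 63b3, 698f, 83dc, 8d58, a144, c85e, ca7c, cc1a, d687, e722, f1ee, f768, fb64}.
63b3 is in that set, so it is an ancestor of d687.

Yes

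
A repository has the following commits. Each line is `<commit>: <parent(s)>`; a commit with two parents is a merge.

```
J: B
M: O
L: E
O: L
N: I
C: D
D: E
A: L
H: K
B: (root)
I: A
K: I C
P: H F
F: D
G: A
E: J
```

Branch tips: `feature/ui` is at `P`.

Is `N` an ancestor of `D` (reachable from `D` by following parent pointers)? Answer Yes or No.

No

Ancestors of D: {B, D, E, J}.
N is not in that set, so it is not an ancestor of D.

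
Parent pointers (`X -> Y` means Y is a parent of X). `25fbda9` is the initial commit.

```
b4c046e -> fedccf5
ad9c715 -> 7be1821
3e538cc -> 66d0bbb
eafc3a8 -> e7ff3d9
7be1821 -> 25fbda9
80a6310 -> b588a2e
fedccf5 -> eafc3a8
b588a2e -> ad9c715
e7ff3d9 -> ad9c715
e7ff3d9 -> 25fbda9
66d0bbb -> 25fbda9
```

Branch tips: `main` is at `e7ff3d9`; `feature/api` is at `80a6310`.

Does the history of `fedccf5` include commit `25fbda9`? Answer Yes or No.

Yes

Ancestors of fedccf5 (commits reachable by following parents): {25fbda9, 7be1821, ad9c715, e7ff3d9, eafc3a8, fedccf5}.
25fbda9 is in that set, so it is an ancestor of fedccf5.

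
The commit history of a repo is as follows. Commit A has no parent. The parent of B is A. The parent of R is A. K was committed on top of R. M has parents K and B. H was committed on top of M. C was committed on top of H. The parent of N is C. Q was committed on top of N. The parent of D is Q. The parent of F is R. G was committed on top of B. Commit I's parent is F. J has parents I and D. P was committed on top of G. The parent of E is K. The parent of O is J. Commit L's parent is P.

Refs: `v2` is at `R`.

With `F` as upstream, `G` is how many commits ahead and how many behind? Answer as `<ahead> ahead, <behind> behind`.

Reachable from G: {A, B, G}.
Reachable from F: {A, F, R}.
Only in G's history (ahead): {B, G} — 2.
Only in F's history (behind): {F, R} — 2.

2 ahead, 2 behind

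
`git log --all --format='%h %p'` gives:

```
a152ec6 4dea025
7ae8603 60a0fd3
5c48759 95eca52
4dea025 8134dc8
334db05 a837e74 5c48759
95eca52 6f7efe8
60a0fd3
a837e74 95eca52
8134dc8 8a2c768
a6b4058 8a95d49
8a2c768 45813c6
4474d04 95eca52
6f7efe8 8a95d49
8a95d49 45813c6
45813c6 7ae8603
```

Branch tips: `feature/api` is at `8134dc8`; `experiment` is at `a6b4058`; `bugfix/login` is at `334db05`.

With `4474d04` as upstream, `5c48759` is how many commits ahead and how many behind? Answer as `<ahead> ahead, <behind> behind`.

1 ahead, 1 behind

Reachable from 5c48759: {45813c6, 5c48759, 60a0fd3, 6f7efe8, 7ae8603, 8a95d49, 95eca52}.
Reachable from 4474d04: {4474d04, 45813c6, 60a0fd3, 6f7efe8, 7ae8603, 8a95d49, 95eca52}.
Only in 5c48759's history (ahead): {5c48759} — 1.
Only in 4474d04's history (behind): {4474d04} — 1.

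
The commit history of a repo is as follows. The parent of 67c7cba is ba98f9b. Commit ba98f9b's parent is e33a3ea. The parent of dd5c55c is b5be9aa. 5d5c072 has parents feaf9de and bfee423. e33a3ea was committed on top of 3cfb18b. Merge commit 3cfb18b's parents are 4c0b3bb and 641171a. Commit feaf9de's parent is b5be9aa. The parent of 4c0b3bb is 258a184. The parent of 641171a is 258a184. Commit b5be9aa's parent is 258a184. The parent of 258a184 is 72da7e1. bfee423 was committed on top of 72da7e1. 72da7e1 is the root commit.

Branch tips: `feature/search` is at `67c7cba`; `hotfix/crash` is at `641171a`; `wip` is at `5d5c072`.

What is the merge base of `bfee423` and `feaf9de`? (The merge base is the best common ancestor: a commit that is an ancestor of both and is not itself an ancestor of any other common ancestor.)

Ancestors of bfee423: {72da7e1, bfee423}.
Ancestors of feaf9de: {258a184, 72da7e1, b5be9aa, feaf9de}.
Common ancestors: {72da7e1}.
The only common ancestor is 72da7e1, so it is the merge base.

72da7e1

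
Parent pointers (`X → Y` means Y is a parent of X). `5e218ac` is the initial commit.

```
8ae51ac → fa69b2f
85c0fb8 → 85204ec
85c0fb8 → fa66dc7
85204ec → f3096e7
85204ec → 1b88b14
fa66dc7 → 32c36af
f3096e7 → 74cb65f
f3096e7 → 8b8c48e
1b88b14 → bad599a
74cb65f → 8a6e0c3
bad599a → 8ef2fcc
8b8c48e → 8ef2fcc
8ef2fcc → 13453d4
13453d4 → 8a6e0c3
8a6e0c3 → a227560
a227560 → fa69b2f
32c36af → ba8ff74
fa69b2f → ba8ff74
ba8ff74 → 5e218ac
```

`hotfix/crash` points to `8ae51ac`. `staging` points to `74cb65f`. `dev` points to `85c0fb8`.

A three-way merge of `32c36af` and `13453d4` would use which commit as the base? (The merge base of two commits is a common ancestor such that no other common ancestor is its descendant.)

ba8ff74

Ancestors of 32c36af: {32c36af, 5e218ac, ba8ff74}.
Ancestors of 13453d4: {13453d4, 5e218ac, 8a6e0c3, a227560, ba8ff74, fa69b2f}.
Common ancestors: {5e218ac, ba8ff74}.
Among these, ba8ff74 is not an ancestor of any other common ancestor — it is the merge base.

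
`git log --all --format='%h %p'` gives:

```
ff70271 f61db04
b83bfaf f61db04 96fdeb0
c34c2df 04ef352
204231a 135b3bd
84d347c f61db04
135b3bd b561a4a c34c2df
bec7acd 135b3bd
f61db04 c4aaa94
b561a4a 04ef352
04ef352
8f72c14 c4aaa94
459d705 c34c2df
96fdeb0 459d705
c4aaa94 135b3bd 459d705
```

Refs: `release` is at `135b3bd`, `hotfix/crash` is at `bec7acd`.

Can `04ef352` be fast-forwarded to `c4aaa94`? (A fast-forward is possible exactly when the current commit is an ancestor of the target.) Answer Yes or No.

A fast-forward from 04ef352 to c4aaa94 is possible iff 04ef352 is an ancestor of c4aaa94.
Ancestors of c4aaa94: {04ef352, 135b3bd, 459d705, b561a4a, c34c2df, c4aaa94}.
04ef352 is among them, so fast-forward is possible.

Yes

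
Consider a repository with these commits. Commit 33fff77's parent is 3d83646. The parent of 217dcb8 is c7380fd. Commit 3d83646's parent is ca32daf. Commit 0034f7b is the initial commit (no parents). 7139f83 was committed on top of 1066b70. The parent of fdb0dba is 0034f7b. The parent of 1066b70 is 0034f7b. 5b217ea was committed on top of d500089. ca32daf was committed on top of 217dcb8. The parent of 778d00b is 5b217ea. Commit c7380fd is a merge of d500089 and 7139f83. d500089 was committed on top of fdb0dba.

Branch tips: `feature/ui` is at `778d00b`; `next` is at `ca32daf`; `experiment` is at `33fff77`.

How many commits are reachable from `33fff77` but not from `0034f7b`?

Reachable from 33fff77: {0034f7b, 1066b70, 217dcb8, 33fff77, 3d83646, 7139f83, c7380fd, ca32daf, d500089, fdb0dba}.
Reachable from 0034f7b: {0034f7b}.
In 33fff77's history but not 0034f7b's: {1066b70, 217dcb8, 33fff77, 3d83646, 7139f83, c7380fd, ca32daf, d500089, fdb0dba} — 9 commits.

9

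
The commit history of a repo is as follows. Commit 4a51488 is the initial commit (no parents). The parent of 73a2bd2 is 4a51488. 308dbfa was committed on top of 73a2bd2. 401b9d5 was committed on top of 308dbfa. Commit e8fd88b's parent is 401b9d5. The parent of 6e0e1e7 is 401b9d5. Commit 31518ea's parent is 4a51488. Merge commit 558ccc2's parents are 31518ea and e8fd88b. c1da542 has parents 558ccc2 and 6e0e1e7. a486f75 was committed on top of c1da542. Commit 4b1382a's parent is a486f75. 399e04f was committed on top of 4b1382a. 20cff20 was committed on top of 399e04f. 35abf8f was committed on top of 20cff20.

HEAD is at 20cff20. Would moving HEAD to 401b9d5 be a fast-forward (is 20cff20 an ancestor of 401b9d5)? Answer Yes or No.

No

A fast-forward from 20cff20 to 401b9d5 is possible iff 20cff20 is an ancestor of 401b9d5.
Ancestors of 401b9d5: {308dbfa, 401b9d5, 4a51488, 73a2bd2}.
20cff20 is not among them, so fast-forward is not possible.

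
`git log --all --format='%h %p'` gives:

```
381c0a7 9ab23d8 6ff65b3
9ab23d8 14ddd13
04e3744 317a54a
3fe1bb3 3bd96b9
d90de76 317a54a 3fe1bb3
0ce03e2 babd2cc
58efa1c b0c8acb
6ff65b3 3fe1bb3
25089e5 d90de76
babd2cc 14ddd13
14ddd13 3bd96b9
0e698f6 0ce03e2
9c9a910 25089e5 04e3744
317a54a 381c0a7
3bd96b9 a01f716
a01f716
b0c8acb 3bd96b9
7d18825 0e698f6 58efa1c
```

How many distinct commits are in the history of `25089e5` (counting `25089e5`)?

Walking parent pointers from 25089e5: reachable set = {14ddd13, 25089e5, 317a54a, 381c0a7, 3bd96b9, 3fe1bb3, 6ff65b3, 9ab23d8, a01f716, d90de76}.
That is 10 commits.

10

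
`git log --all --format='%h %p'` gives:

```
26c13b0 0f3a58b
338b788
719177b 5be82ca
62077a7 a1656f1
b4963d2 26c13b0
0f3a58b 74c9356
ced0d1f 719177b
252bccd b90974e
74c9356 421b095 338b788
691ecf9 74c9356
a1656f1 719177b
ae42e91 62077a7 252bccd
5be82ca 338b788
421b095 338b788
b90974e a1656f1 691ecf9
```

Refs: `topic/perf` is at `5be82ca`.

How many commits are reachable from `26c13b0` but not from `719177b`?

4

Reachable from 26c13b0: {0f3a58b, 26c13b0, 338b788, 421b095, 74c9356}.
Reachable from 719177b: {338b788, 5be82ca, 719177b}.
In 26c13b0's history but not 719177b's: {0f3a58b, 26c13b0, 421b095, 74c9356} — 4 commits.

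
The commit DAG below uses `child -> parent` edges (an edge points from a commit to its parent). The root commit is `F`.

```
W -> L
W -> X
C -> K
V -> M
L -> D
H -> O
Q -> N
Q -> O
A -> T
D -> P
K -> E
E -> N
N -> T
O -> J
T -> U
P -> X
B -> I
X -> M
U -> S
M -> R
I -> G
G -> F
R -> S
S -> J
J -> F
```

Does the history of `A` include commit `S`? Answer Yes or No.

Ancestors of A (commits reachable by following parents): {A, F, J, S, T, U}.
S is in that set, so it is an ancestor of A.

Yes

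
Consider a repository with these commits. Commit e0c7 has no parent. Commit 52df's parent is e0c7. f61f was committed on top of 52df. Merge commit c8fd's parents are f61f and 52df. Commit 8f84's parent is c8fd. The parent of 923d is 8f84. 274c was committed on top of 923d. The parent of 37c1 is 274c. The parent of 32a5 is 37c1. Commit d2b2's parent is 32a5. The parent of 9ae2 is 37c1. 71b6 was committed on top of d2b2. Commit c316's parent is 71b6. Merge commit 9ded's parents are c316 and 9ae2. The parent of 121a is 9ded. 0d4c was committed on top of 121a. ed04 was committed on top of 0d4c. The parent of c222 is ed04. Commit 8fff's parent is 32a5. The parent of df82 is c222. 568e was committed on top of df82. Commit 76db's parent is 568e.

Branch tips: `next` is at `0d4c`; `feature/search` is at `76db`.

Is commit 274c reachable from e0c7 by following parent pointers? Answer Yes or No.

Ancestors of e0c7: {e0c7}.
274c is not in that set, so it is not an ancestor of e0c7.

No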